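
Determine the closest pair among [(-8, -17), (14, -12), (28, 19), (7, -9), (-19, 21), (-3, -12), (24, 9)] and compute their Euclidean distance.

Computing all pairwise distances among 7 points:

d((-8, -17), (14, -12)) = 22.561
d((-8, -17), (28, 19)) = 50.9117
d((-8, -17), (7, -9)) = 17.0
d((-8, -17), (-19, 21)) = 39.5601
d((-8, -17), (-3, -12)) = 7.0711 <-- minimum
d((-8, -17), (24, 9)) = 41.2311
d((14, -12), (28, 19)) = 34.0147
d((14, -12), (7, -9)) = 7.6158
d((14, -12), (-19, 21)) = 46.669
d((14, -12), (-3, -12)) = 17.0
d((14, -12), (24, 9)) = 23.2594
d((28, 19), (7, -9)) = 35.0
d((28, 19), (-19, 21)) = 47.0425
d((28, 19), (-3, -12)) = 43.8406
d((28, 19), (24, 9)) = 10.7703
d((7, -9), (-19, 21)) = 39.6989
d((7, -9), (-3, -12)) = 10.4403
d((7, -9), (24, 9)) = 24.7588
d((-19, 21), (-3, -12)) = 36.6742
d((-19, 21), (24, 9)) = 44.643
d((-3, -12), (24, 9)) = 34.2053

Closest pair: (-8, -17) and (-3, -12) with distance 7.0711

The closest pair is (-8, -17) and (-3, -12) with Euclidean distance 7.0711. For 7 points, brute-force pairwise comparison is shown above. For large n, the divide-and-conquer algorithm (sort by x, recurse on halves, check the dividing strip) achieves O(n log n).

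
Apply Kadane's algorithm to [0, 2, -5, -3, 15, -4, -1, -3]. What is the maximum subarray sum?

Using Kadane's algorithm on [0, 2, -5, -3, 15, -4, -1, -3]:

Scanning through the array:
Position 1 (value 2): max_ending_here = 2, max_so_far = 2
Position 2 (value -5): max_ending_here = -3, max_so_far = 2
Position 3 (value -3): max_ending_here = -3, max_so_far = 2
Position 4 (value 15): max_ending_here = 15, max_so_far = 15
Position 5 (value -4): max_ending_here = 11, max_so_far = 15
Position 6 (value -1): max_ending_here = 10, max_so_far = 15
Position 7 (value -3): max_ending_here = 7, max_so_far = 15

Maximum subarray: [15]
Maximum sum: 15

The maximum subarray is [15] with sum 15. This subarray runs from index 4 to index 4.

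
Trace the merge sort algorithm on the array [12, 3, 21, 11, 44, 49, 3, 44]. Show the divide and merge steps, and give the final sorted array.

Merge sort trace:

Split: [12, 3, 21, 11, 44, 49, 3, 44] -> [12, 3, 21, 11] and [44, 49, 3, 44]
  Split: [12, 3, 21, 11] -> [12, 3] and [21, 11]
    Split: [12, 3] -> [12] and [3]
    Merge: [12] + [3] -> [3, 12]
    Split: [21, 11] -> [21] and [11]
    Merge: [21] + [11] -> [11, 21]
  Merge: [3, 12] + [11, 21] -> [3, 11, 12, 21]
  Split: [44, 49, 3, 44] -> [44, 49] and [3, 44]
    Split: [44, 49] -> [44] and [49]
    Merge: [44] + [49] -> [44, 49]
    Split: [3, 44] -> [3] and [44]
    Merge: [3] + [44] -> [3, 44]
  Merge: [44, 49] + [3, 44] -> [3, 44, 44, 49]
Merge: [3, 11, 12, 21] + [3, 44, 44, 49] -> [3, 3, 11, 12, 21, 44, 44, 49]

Final sorted array: [3, 3, 11, 12, 21, 44, 44, 49]

The merge sort proceeds by recursively splitting the array and merging sorted halves.
After all merges, the sorted array is [3, 3, 11, 12, 21, 44, 44, 49].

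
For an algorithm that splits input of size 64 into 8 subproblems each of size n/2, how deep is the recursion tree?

For divide and conquer with division factor 2:

Problem sizes at each level:
Level 0: 64
Level 1: 32
Level 2: 16
Level 3: 8
Level 4: 4
Level 5: 2
Level 6: 1

The root is level 0 and the size-1 base case is level 6 (the tree spans levels 0 through 6, i.e. 7 levels counting the root), so the depth is the number of divisions: log_2(64) = 6

The recursion tree depth is log_2(64) = 6. At each level, the problem size is divided by 2, so it takes 6 divisions to reduce to a base case of size 1. The algorithm makes 8 recursive calls at each level.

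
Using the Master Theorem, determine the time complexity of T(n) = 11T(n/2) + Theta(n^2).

Master Theorem for T(n) = 11T(n/2) + O(n^2):

a = 11, b = 2, c = 2
log_b(a) = log_2(11) = 3.4594

Case 1: c = 2 < log_2(11) = 3.4594
T(n) = O(n^(log_2 11))

For T(n) = 11T(n/2) + O(n^2): log_2(11) = 3.4594. This is Case 1 of the Master Theorem (c < log_b(a), work dominated by leaves), giving O(n^(log_2 11)).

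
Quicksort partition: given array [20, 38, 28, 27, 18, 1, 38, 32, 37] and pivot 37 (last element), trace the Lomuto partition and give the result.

Lomuto partition with pivot = 37:

Initial array: [20, 38, 28, 27, 18, 1, 38, 32, 37]

arr[0]=20 <= 37: swap with position 0, array becomes [20, 38, 28, 27, 18, 1, 38, 32, 37]
arr[1]=38 > 37: no swap
arr[2]=28 <= 37: swap with position 1, array becomes [20, 28, 38, 27, 18, 1, 38, 32, 37]
arr[3]=27 <= 37: swap with position 2, array becomes [20, 28, 27, 38, 18, 1, 38, 32, 37]
arr[4]=18 <= 37: swap with position 3, array becomes [20, 28, 27, 18, 38, 1, 38, 32, 37]
arr[5]=1 <= 37: swap with position 4, array becomes [20, 28, 27, 18, 1, 38, 38, 32, 37]
arr[6]=38 > 37: no swap
arr[7]=32 <= 37: swap with position 5, array becomes [20, 28, 27, 18, 1, 32, 38, 38, 37]

Place pivot at position 6: [20, 28, 27, 18, 1, 32, 37, 38, 38]
Pivot position: 6

After partitioning with pivot 37, the array becomes [20, 28, 27, 18, 1, 32, 37, 38, 38]. The pivot is placed at index 6. All elements to the left of the pivot are <= 37, and all elements to the right are > 37.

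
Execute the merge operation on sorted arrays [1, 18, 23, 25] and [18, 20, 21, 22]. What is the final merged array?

Merging process:

Compare 1 vs 18: take 1 from left. Merged: [1]
Compare 18 vs 18: take 18 from left. Merged: [1, 18]
Compare 23 vs 18: take 18 from right. Merged: [1, 18, 18]
Compare 23 vs 20: take 20 from right. Merged: [1, 18, 18, 20]
Compare 23 vs 21: take 21 from right. Merged: [1, 18, 18, 20, 21]
Compare 23 vs 22: take 22 from right. Merged: [1, 18, 18, 20, 21, 22]
Append remaining from left: [23, 25]. Merged: [1, 18, 18, 20, 21, 22, 23, 25]

Final merged array: [1, 18, 18, 20, 21, 22, 23, 25]
Total comparisons: 6

The merged array is [1, 18, 18, 20, 21, 22, 23, 25], requiring 6 comparisons. The merge step runs in O(n) time where n is the total number of elements.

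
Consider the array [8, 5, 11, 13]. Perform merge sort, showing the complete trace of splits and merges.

Merge sort trace:

Split: [8, 5, 11, 13] -> [8, 5] and [11, 13]
  Split: [8, 5] -> [8] and [5]
  Merge: [8] + [5] -> [5, 8]
  Split: [11, 13] -> [11] and [13]
  Merge: [11] + [13] -> [11, 13]
Merge: [5, 8] + [11, 13] -> [5, 8, 11, 13]

Final sorted array: [5, 8, 11, 13]

The merge sort proceeds by recursively splitting the array and merging sorted halves.
After all merges, the sorted array is [5, 8, 11, 13].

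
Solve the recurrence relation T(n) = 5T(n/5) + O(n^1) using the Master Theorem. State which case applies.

Master Theorem for T(n) = 5T(n/5) + O(n^1):

a = 5, b = 5, c = 1
log_b(a) = log_5(5) = 1.0000

Case 2: c = 1 = log_5(5) = 1.0000
T(n) = O(n^1 log n) = O(n log n)

For T(n) = 5T(n/5) + O(n^1): log_5(5) = 1.0000. This is Case 2 of the Master Theorem (c = log_b(a), equal work at all levels), giving O(n log n).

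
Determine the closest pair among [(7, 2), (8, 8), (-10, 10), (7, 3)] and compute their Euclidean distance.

Computing all pairwise distances among 4 points:

d((7, 2), (8, 8)) = 6.0828
d((7, 2), (-10, 10)) = 18.7883
d((7, 2), (7, 3)) = 1.0 <-- minimum
d((8, 8), (-10, 10)) = 18.1108
d((8, 8), (7, 3)) = 5.099
d((-10, 10), (7, 3)) = 18.3848

Closest pair: (7, 2) and (7, 3) with distance 1.0

The closest pair is (7, 2) and (7, 3) with Euclidean distance 1.0. For 4 points, brute-force pairwise comparison is shown above. For large n, the divide-and-conquer algorithm (sort by x, recurse on halves, check the dividing strip) achieves O(n log n).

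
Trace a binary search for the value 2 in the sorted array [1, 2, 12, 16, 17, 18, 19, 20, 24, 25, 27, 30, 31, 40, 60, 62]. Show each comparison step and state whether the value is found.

Binary search for 2 in [1, 2, 12, 16, 17, 18, 19, 20, 24, 25, 27, 30, 31, 40, 60, 62]:

lo=0, hi=15, mid=7, arr[mid]=20 -> 20 > 2, search left half
lo=0, hi=6, mid=3, arr[mid]=16 -> 16 > 2, search left half
lo=0, hi=2, mid=1, arr[mid]=2 -> Found target at index 1!

Binary search finds 2 at index 1 after 3 comparisons. The search repeatedly halves the search space by comparing with the middle element.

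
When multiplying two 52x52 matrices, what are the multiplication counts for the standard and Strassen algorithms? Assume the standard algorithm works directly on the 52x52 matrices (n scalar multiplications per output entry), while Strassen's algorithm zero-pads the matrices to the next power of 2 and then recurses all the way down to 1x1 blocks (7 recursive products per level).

Matrix multiplication for 52x52 matrices:

Strassen's algorithm requires power-of-2 dimensions. Pad 52x52 to 64x64 (next power of 2).

Standard algorithm: 52^3 = 140608 multiplications
Strassen's algorithm: 7^(log2(64)) = 7^6 = 117649 multiplications
Savings: 140608 - 117649 = 22959 multiplications

Standard: 140608 multiplications (52^3). Strassen: 117649 multiplications (7^6, after padding to 64x64). Strassen reduces 8 recursive multiplications to 7 at each level.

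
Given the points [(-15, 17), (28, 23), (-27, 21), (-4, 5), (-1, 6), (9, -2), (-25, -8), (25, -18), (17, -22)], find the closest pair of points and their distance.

Computing all pairwise distances among 9 points:

d((-15, 17), (28, 23)) = 43.4166
d((-15, 17), (-27, 21)) = 12.6491
d((-15, 17), (-4, 5)) = 16.2788
d((-15, 17), (-1, 6)) = 17.8045
d((-15, 17), (9, -2)) = 30.6105
d((-15, 17), (-25, -8)) = 26.9258
d((-15, 17), (25, -18)) = 53.1507
d((-15, 17), (17, -22)) = 50.448
d((28, 23), (-27, 21)) = 55.0364
d((28, 23), (-4, 5)) = 36.7151
d((28, 23), (-1, 6)) = 33.6155
d((28, 23), (9, -2)) = 31.4006
d((28, 23), (-25, -8)) = 61.4003
d((28, 23), (25, -18)) = 41.1096
d((28, 23), (17, -22)) = 46.3249
d((-27, 21), (-4, 5)) = 28.0179
d((-27, 21), (-1, 6)) = 30.0167
d((-27, 21), (9, -2)) = 42.72
d((-27, 21), (-25, -8)) = 29.0689
d((-27, 21), (25, -18)) = 65.0
d((-27, 21), (17, -22)) = 61.5224
d((-4, 5), (-1, 6)) = 3.1623 <-- minimum
d((-4, 5), (9, -2)) = 14.7648
d((-4, 5), (-25, -8)) = 24.6982
d((-4, 5), (25, -18)) = 37.0135
d((-4, 5), (17, -22)) = 34.2053
d((-1, 6), (9, -2)) = 12.8062
d((-1, 6), (-25, -8)) = 27.7849
d((-1, 6), (25, -18)) = 35.3836
d((-1, 6), (17, -22)) = 33.2866
d((9, -2), (-25, -8)) = 34.5254
d((9, -2), (25, -18)) = 22.6274
d((9, -2), (17, -22)) = 21.5407
d((-25, -8), (25, -18)) = 50.9902
d((-25, -8), (17, -22)) = 44.2719
d((25, -18), (17, -22)) = 8.9443

Closest pair: (-4, 5) and (-1, 6) with distance 3.1623

The closest pair is (-4, 5) and (-1, 6) with Euclidean distance 3.1623. For 9 points, brute-force pairwise comparison is shown above. For large n, the divide-and-conquer algorithm (sort by x, recurse on halves, check the dividing strip) achieves O(n log n).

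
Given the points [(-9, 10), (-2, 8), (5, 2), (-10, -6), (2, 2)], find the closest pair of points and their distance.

Computing all pairwise distances among 5 points:

d((-9, 10), (-2, 8)) = 7.2801
d((-9, 10), (5, 2)) = 16.1245
d((-9, 10), (-10, -6)) = 16.0312
d((-9, 10), (2, 2)) = 13.6015
d((-2, 8), (5, 2)) = 9.2195
d((-2, 8), (-10, -6)) = 16.1245
d((-2, 8), (2, 2)) = 7.2111
d((5, 2), (-10, -6)) = 17.0
d((5, 2), (2, 2)) = 3.0 <-- minimum
d((-10, -6), (2, 2)) = 14.4222

Closest pair: (5, 2) and (2, 2) with distance 3.0

The closest pair is (5, 2) and (2, 2) with Euclidean distance 3.0. For 5 points, brute-force pairwise comparison is shown above. For large n, the divide-and-conquer algorithm (sort by x, recurse on halves, check the dividing strip) achieves O(n log n).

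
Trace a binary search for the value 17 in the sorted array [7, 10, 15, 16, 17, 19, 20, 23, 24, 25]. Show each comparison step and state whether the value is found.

Binary search for 17 in [7, 10, 15, 16, 17, 19, 20, 23, 24, 25]:

lo=0, hi=9, mid=4, arr[mid]=17 -> Found target at index 4!

Binary search finds 17 at index 4 after 1 comparisons. The search repeatedly halves the search space by comparing with the middle element.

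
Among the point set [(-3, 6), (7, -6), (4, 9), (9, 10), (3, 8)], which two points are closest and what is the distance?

Computing all pairwise distances among 5 points:

d((-3, 6), (7, -6)) = 15.6205
d((-3, 6), (4, 9)) = 7.6158
d((-3, 6), (9, 10)) = 12.6491
d((-3, 6), (3, 8)) = 6.3246
d((7, -6), (4, 9)) = 15.2971
d((7, -6), (9, 10)) = 16.1245
d((7, -6), (3, 8)) = 14.5602
d((4, 9), (9, 10)) = 5.099
d((4, 9), (3, 8)) = 1.4142 <-- minimum
d((9, 10), (3, 8)) = 6.3246

Closest pair: (4, 9) and (3, 8) with distance 1.4142

The closest pair is (4, 9) and (3, 8) with Euclidean distance 1.4142. For 5 points, brute-force pairwise comparison is shown above. For large n, the divide-and-conquer algorithm (sort by x, recurse on halves, check the dividing strip) achieves O(n log n).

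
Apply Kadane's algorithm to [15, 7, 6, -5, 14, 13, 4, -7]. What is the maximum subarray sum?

Using Kadane's algorithm on [15, 7, 6, -5, 14, 13, 4, -7]:

Scanning through the array:
Position 1 (value 7): max_ending_here = 22, max_so_far = 22
Position 2 (value 6): max_ending_here = 28, max_so_far = 28
Position 3 (value -5): max_ending_here = 23, max_so_far = 28
Position 4 (value 14): max_ending_here = 37, max_so_far = 37
Position 5 (value 13): max_ending_here = 50, max_so_far = 50
Position 6 (value 4): max_ending_here = 54, max_so_far = 54
Position 7 (value -7): max_ending_here = 47, max_so_far = 54

Maximum subarray: [15, 7, 6, -5, 14, 13, 4]
Maximum sum: 54

The maximum subarray is [15, 7, 6, -5, 14, 13, 4] with sum 54. This subarray runs from index 0 to index 6.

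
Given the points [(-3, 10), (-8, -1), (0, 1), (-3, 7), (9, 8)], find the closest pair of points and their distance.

Computing all pairwise distances among 5 points:

d((-3, 10), (-8, -1)) = 12.083
d((-3, 10), (0, 1)) = 9.4868
d((-3, 10), (-3, 7)) = 3.0 <-- minimum
d((-3, 10), (9, 8)) = 12.1655
d((-8, -1), (0, 1)) = 8.2462
d((-8, -1), (-3, 7)) = 9.434
d((-8, -1), (9, 8)) = 19.2354
d((0, 1), (-3, 7)) = 6.7082
d((0, 1), (9, 8)) = 11.4018
d((-3, 7), (9, 8)) = 12.0416

Closest pair: (-3, 10) and (-3, 7) with distance 3.0

The closest pair is (-3, 10) and (-3, 7) with Euclidean distance 3.0. For 5 points, brute-force pairwise comparison is shown above. For large n, the divide-and-conquer algorithm (sort by x, recurse on halves, check the dividing strip) achieves O(n log n).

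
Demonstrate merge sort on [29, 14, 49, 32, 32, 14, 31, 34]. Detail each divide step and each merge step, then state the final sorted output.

Merge sort trace:

Split: [29, 14, 49, 32, 32, 14, 31, 34] -> [29, 14, 49, 32] and [32, 14, 31, 34]
  Split: [29, 14, 49, 32] -> [29, 14] and [49, 32]
    Split: [29, 14] -> [29] and [14]
    Merge: [29] + [14] -> [14, 29]
    Split: [49, 32] -> [49] and [32]
    Merge: [49] + [32] -> [32, 49]
  Merge: [14, 29] + [32, 49] -> [14, 29, 32, 49]
  Split: [32, 14, 31, 34] -> [32, 14] and [31, 34]
    Split: [32, 14] -> [32] and [14]
    Merge: [32] + [14] -> [14, 32]
    Split: [31, 34] -> [31] and [34]
    Merge: [31] + [34] -> [31, 34]
  Merge: [14, 32] + [31, 34] -> [14, 31, 32, 34]
Merge: [14, 29, 32, 49] + [14, 31, 32, 34] -> [14, 14, 29, 31, 32, 32, 34, 49]

Final sorted array: [14, 14, 29, 31, 32, 32, 34, 49]

The merge sort proceeds by recursively splitting the array and merging sorted halves.
After all merges, the sorted array is [14, 14, 29, 31, 32, 32, 34, 49].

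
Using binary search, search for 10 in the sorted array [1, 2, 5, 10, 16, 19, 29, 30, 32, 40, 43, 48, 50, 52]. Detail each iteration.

Binary search for 10 in [1, 2, 5, 10, 16, 19, 29, 30, 32, 40, 43, 48, 50, 52]:

lo=0, hi=13, mid=6, arr[mid]=29 -> 29 > 10, search left half
lo=0, hi=5, mid=2, arr[mid]=5 -> 5 < 10, search right half
lo=3, hi=5, mid=4, arr[mid]=16 -> 16 > 10, search left half
lo=3, hi=3, mid=3, arr[mid]=10 -> Found target at index 3!

Binary search finds 10 at index 3 after 4 comparisons. The search repeatedly halves the search space by comparing with the middle element.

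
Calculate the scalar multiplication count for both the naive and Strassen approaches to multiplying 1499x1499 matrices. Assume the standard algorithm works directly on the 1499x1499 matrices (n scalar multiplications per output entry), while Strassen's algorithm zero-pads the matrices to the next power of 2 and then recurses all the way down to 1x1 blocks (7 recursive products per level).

Matrix multiplication for 1499x1499 matrices:

Strassen's algorithm requires power-of-2 dimensions. Pad 1499x1499 to 2048x2048 (next power of 2).

Standard algorithm: 1499^3 = 3368254499 multiplications
Strassen's algorithm: 7^(log2(2048)) = 7^11 = 1977326743 multiplications
Savings: 3368254499 - 1977326743 = 1390927756 multiplications

Standard: 3368254499 multiplications (1499^3). Strassen: 1977326743 multiplications (7^11, after padding to 2048x2048). Strassen reduces 8 recursive multiplications to 7 at each level.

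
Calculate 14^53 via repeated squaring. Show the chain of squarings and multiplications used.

Computing 14^53 by squaring (build up from 14^1; each line after the first costs one multiplication):

14^1 = 14
14^2 = (14^1)^2 = 14^2 = 196
14^3 = 14 * 14^2 = 14 * 196 = 2744
14^6 = (14^3)^2 = 2744^2 = 7529536
14^12 = (14^6)^2 = 7529536^2 = 56693912375296
14^13 = 14 * 14^12 = 14 * 56693912375296 = 793714773254144
14^26 = (14^13)^2 = 793714773254144^2 = 629983141281877223603213172736
14^52 = (14^26)^2 = 629983141281877223603213172736^2 = 396878758299381678483277913691857524931552116018231373725696
14^53 = 14 * 14^52 = 14 * 396878758299381678483277913691857524931552116018231373725696 = 5556302616191343498765890791686005349041729624255239232159744

Result: 5556302616191343498765890791686005349041729624255239232159744
Multiplications needed: 8 (8 lines after 14^1)

14^53 = 5556302616191343498765890791686005349041729624255239232159744. Using exponentiation by squaring, this requires 8 multiplications. The key idea: if the exponent is even, square the half-power; if odd, multiply by the base once.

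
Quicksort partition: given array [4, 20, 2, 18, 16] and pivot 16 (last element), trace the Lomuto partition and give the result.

Lomuto partition with pivot = 16:

Initial array: [4, 20, 2, 18, 16]

arr[0]=4 <= 16: swap with position 0, array becomes [4, 20, 2, 18, 16]
arr[1]=20 > 16: no swap
arr[2]=2 <= 16: swap with position 1, array becomes [4, 2, 20, 18, 16]
arr[3]=18 > 16: no swap

Place pivot at position 2: [4, 2, 16, 18, 20]
Pivot position: 2

After partitioning with pivot 16, the array becomes [4, 2, 16, 18, 20]. The pivot is placed at index 2. All elements to the left of the pivot are <= 16, and all elements to the right are > 16.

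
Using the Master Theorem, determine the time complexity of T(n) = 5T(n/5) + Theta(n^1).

Master Theorem for T(n) = 5T(n/5) + O(n^1):

a = 5, b = 5, c = 1
log_b(a) = log_5(5) = 1.0000

Case 2: c = 1 = log_5(5) = 1.0000
T(n) = O(n^1 log n) = O(n log n)

For T(n) = 5T(n/5) + O(n^1): log_5(5) = 1.0000. This is Case 2 of the Master Theorem (c = log_b(a), equal work at all levels), giving O(n log n).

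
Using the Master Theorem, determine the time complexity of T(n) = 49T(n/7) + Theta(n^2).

Master Theorem for T(n) = 49T(n/7) + O(n^2):

a = 49, b = 7, c = 2
log_b(a) = log_7(49) = 2.0000

Case 2: c = 2 = log_7(49) = 2.0000
T(n) = O(n^2 log n) = O(n^2 log n)

For T(n) = 49T(n/7) + O(n^2): log_7(49) = 2.0000. This is Case 2 of the Master Theorem (c = log_b(a), equal work at all levels), giving O(n^2 log n).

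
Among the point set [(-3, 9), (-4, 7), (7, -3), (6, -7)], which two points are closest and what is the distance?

Computing all pairwise distances among 4 points:

d((-3, 9), (-4, 7)) = 2.2361 <-- minimum
d((-3, 9), (7, -3)) = 15.6205
d((-3, 9), (6, -7)) = 18.3576
d((-4, 7), (7, -3)) = 14.8661
d((-4, 7), (6, -7)) = 17.2047
d((7, -3), (6, -7)) = 4.1231

Closest pair: (-3, 9) and (-4, 7) with distance 2.2361

The closest pair is (-3, 9) and (-4, 7) with Euclidean distance 2.2361. For 4 points, brute-force pairwise comparison is shown above. For large n, the divide-and-conquer algorithm (sort by x, recurse on halves, check the dividing strip) achieves O(n log n).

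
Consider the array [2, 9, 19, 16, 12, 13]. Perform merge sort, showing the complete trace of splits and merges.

Merge sort trace:

Split: [2, 9, 19, 16, 12, 13] -> [2, 9, 19] and [16, 12, 13]
  Split: [2, 9, 19] -> [2] and [9, 19]
    Split: [9, 19] -> [9] and [19]
    Merge: [9] + [19] -> [9, 19]
  Merge: [2] + [9, 19] -> [2, 9, 19]
  Split: [16, 12, 13] -> [16] and [12, 13]
    Split: [12, 13] -> [12] and [13]
    Merge: [12] + [13] -> [12, 13]
  Merge: [16] + [12, 13] -> [12, 13, 16]
Merge: [2, 9, 19] + [12, 13, 16] -> [2, 9, 12, 13, 16, 19]

Final sorted array: [2, 9, 12, 13, 16, 19]

The merge sort proceeds by recursively splitting the array and merging sorted halves.
After all merges, the sorted array is [2, 9, 12, 13, 16, 19].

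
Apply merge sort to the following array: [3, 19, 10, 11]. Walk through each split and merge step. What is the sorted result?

Merge sort trace:

Split: [3, 19, 10, 11] -> [3, 19] and [10, 11]
  Split: [3, 19] -> [3] and [19]
  Merge: [3] + [19] -> [3, 19]
  Split: [10, 11] -> [10] and [11]
  Merge: [10] + [11] -> [10, 11]
Merge: [3, 19] + [10, 11] -> [3, 10, 11, 19]

Final sorted array: [3, 10, 11, 19]

The merge sort proceeds by recursively splitting the array and merging sorted halves.
After all merges, the sorted array is [3, 10, 11, 19].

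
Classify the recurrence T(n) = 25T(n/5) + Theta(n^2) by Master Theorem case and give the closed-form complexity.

Master Theorem for T(n) = 25T(n/5) + O(n^2):

a = 25, b = 5, c = 2
log_b(a) = log_5(25) = 2.0000

Case 2: c = 2 = log_5(25) = 2.0000
T(n) = O(n^2 log n) = O(n^2 log n)

For T(n) = 25T(n/5) + O(n^2): log_5(25) = 2.0000. This is Case 2 of the Master Theorem (c = log_b(a), equal work at all levels), giving O(n^2 log n).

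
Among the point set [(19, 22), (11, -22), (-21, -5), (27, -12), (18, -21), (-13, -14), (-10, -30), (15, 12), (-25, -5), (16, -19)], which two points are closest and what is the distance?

Computing all pairwise distances among 10 points:

d((19, 22), (11, -22)) = 44.7214
d((19, 22), (-21, -5)) = 48.2597
d((19, 22), (27, -12)) = 34.9285
d((19, 22), (18, -21)) = 43.0116
d((19, 22), (-13, -14)) = 48.1664
d((19, 22), (-10, -30)) = 59.5399
d((19, 22), (15, 12)) = 10.7703
d((19, 22), (-25, -5)) = 51.6236
d((19, 22), (16, -19)) = 41.1096
d((11, -22), (-21, -5)) = 36.2353
d((11, -22), (27, -12)) = 18.868
d((11, -22), (18, -21)) = 7.0711
d((11, -22), (-13, -14)) = 25.2982
d((11, -22), (-10, -30)) = 22.4722
d((11, -22), (15, 12)) = 34.2345
d((11, -22), (-25, -5)) = 39.8121
d((11, -22), (16, -19)) = 5.831
d((-21, -5), (27, -12)) = 48.5077
d((-21, -5), (18, -21)) = 42.1545
d((-21, -5), (-13, -14)) = 12.0416
d((-21, -5), (-10, -30)) = 27.313
d((-21, -5), (15, 12)) = 39.8121
d((-21, -5), (-25, -5)) = 4.0
d((-21, -5), (16, -19)) = 39.5601
d((27, -12), (18, -21)) = 12.7279
d((27, -12), (-13, -14)) = 40.05
d((27, -12), (-10, -30)) = 41.1461
d((27, -12), (15, 12)) = 26.8328
d((27, -12), (-25, -5)) = 52.469
d((27, -12), (16, -19)) = 13.0384
d((18, -21), (-13, -14)) = 31.7805
d((18, -21), (-10, -30)) = 29.4109
d((18, -21), (15, 12)) = 33.1361
d((18, -21), (-25, -5)) = 45.8803
d((18, -21), (16, -19)) = 2.8284 <-- minimum
d((-13, -14), (-10, -30)) = 16.2788
d((-13, -14), (15, 12)) = 38.2099
d((-13, -14), (-25, -5)) = 15.0
d((-13, -14), (16, -19)) = 29.4279
d((-10, -30), (15, 12)) = 48.8774
d((-10, -30), (-25, -5)) = 29.1548
d((-10, -30), (16, -19)) = 28.2312
d((15, 12), (-25, -5)) = 43.4626
d((15, 12), (16, -19)) = 31.0161
d((-25, -5), (16, -19)) = 43.3244

Closest pair: (18, -21) and (16, -19) with distance 2.8284

The closest pair is (18, -21) and (16, -19) with Euclidean distance 2.8284. For 10 points, brute-force pairwise comparison is shown above. For large n, the divide-and-conquer algorithm (sort by x, recurse on halves, check the dividing strip) achieves O(n log n).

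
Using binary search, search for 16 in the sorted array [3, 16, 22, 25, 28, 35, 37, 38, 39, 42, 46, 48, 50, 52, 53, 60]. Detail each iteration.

Binary search for 16 in [3, 16, 22, 25, 28, 35, 37, 38, 39, 42, 46, 48, 50, 52, 53, 60]:

lo=0, hi=15, mid=7, arr[mid]=38 -> 38 > 16, search left half
lo=0, hi=6, mid=3, arr[mid]=25 -> 25 > 16, search left half
lo=0, hi=2, mid=1, arr[mid]=16 -> Found target at index 1!

Binary search finds 16 at index 1 after 3 comparisons. The search repeatedly halves the search space by comparing with the middle element.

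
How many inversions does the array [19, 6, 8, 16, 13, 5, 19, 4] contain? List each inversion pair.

Finding inversions in [19, 6, 8, 16, 13, 5, 19, 4]:

(0, 1): arr[0]=19 > arr[1]=6
(0, 2): arr[0]=19 > arr[2]=8
(0, 3): arr[0]=19 > arr[3]=16
(0, 4): arr[0]=19 > arr[4]=13
(0, 5): arr[0]=19 > arr[5]=5
(0, 7): arr[0]=19 > arr[7]=4
(1, 5): arr[1]=6 > arr[5]=5
(1, 7): arr[1]=6 > arr[7]=4
(2, 5): arr[2]=8 > arr[5]=5
(2, 7): arr[2]=8 > arr[7]=4
(3, 4): arr[3]=16 > arr[4]=13
(3, 5): arr[3]=16 > arr[5]=5
(3, 7): arr[3]=16 > arr[7]=4
(4, 5): arr[4]=13 > arr[5]=5
(4, 7): arr[4]=13 > arr[7]=4
(5, 7): arr[5]=5 > arr[7]=4
(6, 7): arr[6]=19 > arr[7]=4

Total inversions: 17

The array has 17 inversion(s): (0,1), (0,2), (0,3), (0,4), (0,5), (0,7), (1,5), (1,7), (2,5), (2,7), (3,4), (3,5), (3,7), (4,5), (4,7), (5,7), (6,7). Each pair (i,j) satisfies i < j and arr[i] > arr[j].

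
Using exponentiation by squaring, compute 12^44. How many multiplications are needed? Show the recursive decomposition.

Computing 12^44 by squaring (build up from 12^1; each line after the first costs one multiplication):

12^1 = 12
12^2 = (12^1)^2 = 12^2 = 144
12^4 = (12^2)^2 = 144^2 = 20736
12^5 = 12 * 12^4 = 12 * 20736 = 248832
12^10 = (12^5)^2 = 248832^2 = 61917364224
12^11 = 12 * 12^10 = 12 * 61917364224 = 743008370688
12^22 = (12^11)^2 = 743008370688^2 = 552061438912436417593344
12^44 = (12^22)^2 = 552061438912436417593344^2 = 304771832334069766392840191887919236168953102336

Result: 304771832334069766392840191887919236168953102336
Multiplications needed: 7 (7 lines after 12^1)

12^44 = 304771832334069766392840191887919236168953102336. Using exponentiation by squaring, this requires 7 multiplications. The key idea: if the exponent is even, square the half-power; if odd, multiply by the base once.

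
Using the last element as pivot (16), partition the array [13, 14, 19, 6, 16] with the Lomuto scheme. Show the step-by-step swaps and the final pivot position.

Lomuto partition with pivot = 16:

Initial array: [13, 14, 19, 6, 16]

arr[0]=13 <= 16: swap with position 0, array becomes [13, 14, 19, 6, 16]
arr[1]=14 <= 16: swap with position 1, array becomes [13, 14, 19, 6, 16]
arr[2]=19 > 16: no swap
arr[3]=6 <= 16: swap with position 2, array becomes [13, 14, 6, 19, 16]

Place pivot at position 3: [13, 14, 6, 16, 19]
Pivot position: 3

After partitioning with pivot 16, the array becomes [13, 14, 6, 16, 19]. The pivot is placed at index 3. All elements to the left of the pivot are <= 16, and all elements to the right are > 16.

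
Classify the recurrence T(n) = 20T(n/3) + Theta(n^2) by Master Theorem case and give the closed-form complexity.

Master Theorem for T(n) = 20T(n/3) + O(n^2):

a = 20, b = 3, c = 2
log_b(a) = log_3(20) = 2.7268

Case 1: c = 2 < log_3(20) = 2.7268
T(n) = O(n^(log_3 20))

For T(n) = 20T(n/3) + O(n^2): log_3(20) = 2.7268. This is Case 1 of the Master Theorem (c < log_b(a), work dominated by leaves), giving O(n^(log_3 20)).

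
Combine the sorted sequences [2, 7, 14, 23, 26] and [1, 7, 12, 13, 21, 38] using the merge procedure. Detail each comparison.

Merging process:

Compare 2 vs 1: take 1 from right. Merged: [1]
Compare 2 vs 7: take 2 from left. Merged: [1, 2]
Compare 7 vs 7: take 7 from left. Merged: [1, 2, 7]
Compare 14 vs 7: take 7 from right. Merged: [1, 2, 7, 7]
Compare 14 vs 12: take 12 from right. Merged: [1, 2, 7, 7, 12]
Compare 14 vs 13: take 13 from right. Merged: [1, 2, 7, 7, 12, 13]
Compare 14 vs 21: take 14 from left. Merged: [1, 2, 7, 7, 12, 13, 14]
Compare 23 vs 21: take 21 from right. Merged: [1, 2, 7, 7, 12, 13, 14, 21]
Compare 23 vs 38: take 23 from left. Merged: [1, 2, 7, 7, 12, 13, 14, 21, 23]
Compare 26 vs 38: take 26 from left. Merged: [1, 2, 7, 7, 12, 13, 14, 21, 23, 26]
Append remaining from right: [38]. Merged: [1, 2, 7, 7, 12, 13, 14, 21, 23, 26, 38]

Final merged array: [1, 2, 7, 7, 12, 13, 14, 21, 23, 26, 38]
Total comparisons: 10

The merged array is [1, 2, 7, 7, 12, 13, 14, 21, 23, 26, 38], requiring 10 comparisons. The merge step runs in O(n) time where n is the total number of elements.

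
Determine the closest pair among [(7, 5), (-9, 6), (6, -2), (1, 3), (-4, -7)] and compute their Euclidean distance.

Computing all pairwise distances among 5 points:

d((7, 5), (-9, 6)) = 16.0312
d((7, 5), (6, -2)) = 7.0711
d((7, 5), (1, 3)) = 6.3246 <-- minimum
d((7, 5), (-4, -7)) = 16.2788
d((-9, 6), (6, -2)) = 17.0
d((-9, 6), (1, 3)) = 10.4403
d((-9, 6), (-4, -7)) = 13.9284
d((6, -2), (1, 3)) = 7.0711
d((6, -2), (-4, -7)) = 11.1803
d((1, 3), (-4, -7)) = 11.1803

Closest pair: (7, 5) and (1, 3) with distance 6.3246

The closest pair is (7, 5) and (1, 3) with Euclidean distance 6.3246. For 5 points, brute-force pairwise comparison is shown above. For large n, the divide-and-conquer algorithm (sort by x, recurse on halves, check the dividing strip) achieves O(n log n).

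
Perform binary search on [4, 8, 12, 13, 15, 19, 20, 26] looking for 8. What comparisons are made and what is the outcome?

Binary search for 8 in [4, 8, 12, 13, 15, 19, 20, 26]:

lo=0, hi=7, mid=3, arr[mid]=13 -> 13 > 8, search left half
lo=0, hi=2, mid=1, arr[mid]=8 -> Found target at index 1!

Binary search finds 8 at index 1 after 2 comparisons. The search repeatedly halves the search space by comparing with the middle element.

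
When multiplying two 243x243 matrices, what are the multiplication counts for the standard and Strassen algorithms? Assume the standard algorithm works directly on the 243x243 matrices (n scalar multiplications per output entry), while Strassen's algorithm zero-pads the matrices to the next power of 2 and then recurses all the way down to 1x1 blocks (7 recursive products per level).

Matrix multiplication for 243x243 matrices:

Strassen's algorithm requires power-of-2 dimensions. Pad 243x243 to 256x256 (next power of 2).

Standard algorithm: 243^3 = 14348907 multiplications
Strassen's algorithm: 7^(log2(256)) = 7^8 = 5764801 multiplications
Savings: 14348907 - 5764801 = 8584106 multiplications

Standard: 14348907 multiplications (243^3). Strassen: 5764801 multiplications (7^8, after padding to 256x256). Strassen reduces 8 recursive multiplications to 7 at each level.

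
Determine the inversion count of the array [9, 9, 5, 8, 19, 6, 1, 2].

Finding inversions in [9, 9, 5, 8, 19, 6, 1, 2]:

(0, 2): arr[0]=9 > arr[2]=5
(0, 3): arr[0]=9 > arr[3]=8
(0, 5): arr[0]=9 > arr[5]=6
(0, 6): arr[0]=9 > arr[6]=1
(0, 7): arr[0]=9 > arr[7]=2
(1, 2): arr[1]=9 > arr[2]=5
(1, 3): arr[1]=9 > arr[3]=8
(1, 5): arr[1]=9 > arr[5]=6
(1, 6): arr[1]=9 > arr[6]=1
(1, 7): arr[1]=9 > arr[7]=2
(2, 6): arr[2]=5 > arr[6]=1
(2, 7): arr[2]=5 > arr[7]=2
(3, 5): arr[3]=8 > arr[5]=6
(3, 6): arr[3]=8 > arr[6]=1
(3, 7): arr[3]=8 > arr[7]=2
(4, 5): arr[4]=19 > arr[5]=6
(4, 6): arr[4]=19 > arr[6]=1
(4, 7): arr[4]=19 > arr[7]=2
(5, 6): arr[5]=6 > arr[6]=1
(5, 7): arr[5]=6 > arr[7]=2

Total inversions: 20

The array has 20 inversion(s): (0,2), (0,3), (0,5), (0,6), (0,7), (1,2), (1,3), (1,5), (1,6), (1,7), (2,6), (2,7), (3,5), (3,6), (3,7), (4,5), (4,6), (4,7), (5,6), (5,7). Each pair (i,j) satisfies i < j and arr[i] > arr[j].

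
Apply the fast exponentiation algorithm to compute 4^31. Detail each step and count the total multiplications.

Computing 4^31 by squaring (build up from 4^1; each line after the first costs one multiplication):

4^1 = 4
4^2 = (4^1)^2 = 4^2 = 16
4^3 = 4 * 4^2 = 4 * 16 = 64
4^6 = (4^3)^2 = 64^2 = 4096
4^7 = 4 * 4^6 = 4 * 4096 = 16384
4^14 = (4^7)^2 = 16384^2 = 268435456
4^15 = 4 * 4^14 = 4 * 268435456 = 1073741824
4^30 = (4^15)^2 = 1073741824^2 = 1152921504606846976
4^31 = 4 * 4^30 = 4 * 1152921504606846976 = 4611686018427387904

Result: 4611686018427387904
Multiplications needed: 8 (8 lines after 4^1)

4^31 = 4611686018427387904. Using exponentiation by squaring, this requires 8 multiplications. The key idea: if the exponent is even, square the half-power; if odd, multiply by the base once.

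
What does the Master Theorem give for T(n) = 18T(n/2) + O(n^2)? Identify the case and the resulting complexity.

Master Theorem for T(n) = 18T(n/2) + O(n^2):

a = 18, b = 2, c = 2
log_b(a) = log_2(18) = 4.1699

Case 1: c = 2 < log_2(18) = 4.1699
T(n) = O(n^(log_2 18))

For T(n) = 18T(n/2) + O(n^2): log_2(18) = 4.1699. This is Case 1 of the Master Theorem (c < log_b(a), work dominated by leaves), giving O(n^(log_2 18)).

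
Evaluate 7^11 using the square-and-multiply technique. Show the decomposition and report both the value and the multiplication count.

Computing 7^11 by squaring (build up from 7^1; each line after the first costs one multiplication):

7^1 = 7
7^2 = (7^1)^2 = 7^2 = 49
7^4 = (7^2)^2 = 49^2 = 2401
7^5 = 7 * 7^4 = 7 * 2401 = 16807
7^10 = (7^5)^2 = 16807^2 = 282475249
7^11 = 7 * 7^10 = 7 * 282475249 = 1977326743

Result: 1977326743
Multiplications needed: 5 (5 lines after 7^1)

7^11 = 1977326743. Using exponentiation by squaring, this requires 5 multiplications. The key idea: if the exponent is even, square the half-power; if odd, multiply by the base once.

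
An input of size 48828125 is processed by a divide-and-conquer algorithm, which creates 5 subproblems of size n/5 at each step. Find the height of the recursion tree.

For divide and conquer with division factor 5:

Problem sizes at each level:
Level 0: 48828125
Level 1: 9765625
Level 2: 1953125
Level 3: 390625
Level 4: 78125
Level 5: 15625
Level 6: 3125
Level 7: 625
Level 8: 125
Level 9: 25
Level 10: 5
Level 11: 1

The root is level 0 and the size-1 base case is level 11 (the tree spans levels 0 through 11, i.e. 12 levels counting the root), so the depth is the number of divisions: log_5(48828125) = 11

The recursion tree depth is log_5(48828125) = 11. At each level, the problem size is divided by 5, so it takes 11 divisions to reduce to a base case of size 1. The algorithm makes 5 recursive calls at each level.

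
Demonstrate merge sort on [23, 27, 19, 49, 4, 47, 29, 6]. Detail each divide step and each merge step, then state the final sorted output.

Merge sort trace:

Split: [23, 27, 19, 49, 4, 47, 29, 6] -> [23, 27, 19, 49] and [4, 47, 29, 6]
  Split: [23, 27, 19, 49] -> [23, 27] and [19, 49]
    Split: [23, 27] -> [23] and [27]
    Merge: [23] + [27] -> [23, 27]
    Split: [19, 49] -> [19] and [49]
    Merge: [19] + [49] -> [19, 49]
  Merge: [23, 27] + [19, 49] -> [19, 23, 27, 49]
  Split: [4, 47, 29, 6] -> [4, 47] and [29, 6]
    Split: [4, 47] -> [4] and [47]
    Merge: [4] + [47] -> [4, 47]
    Split: [29, 6] -> [29] and [6]
    Merge: [29] + [6] -> [6, 29]
  Merge: [4, 47] + [6, 29] -> [4, 6, 29, 47]
Merge: [19, 23, 27, 49] + [4, 6, 29, 47] -> [4, 6, 19, 23, 27, 29, 47, 49]

Final sorted array: [4, 6, 19, 23, 27, 29, 47, 49]

The merge sort proceeds by recursively splitting the array and merging sorted halves.
After all merges, the sorted array is [4, 6, 19, 23, 27, 29, 47, 49].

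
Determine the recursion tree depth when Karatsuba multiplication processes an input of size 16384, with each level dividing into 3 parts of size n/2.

For divide and conquer with division factor 2:

Problem sizes at each level:
Level 0: 16384
Level 1: 8192
Level 2: 4096
Level 3: 2048
Level 4: 1024
Level 5: 512
Level 6: 256
Level 7: 128
Level 8: 64
Level 9: 32
Level 10: 16
Level 11: 8
Level 12: 4
Level 13: 2
Level 14: 1

The root is level 0 and the size-1 base case is level 14 (the tree spans levels 0 through 14, i.e. 15 levels counting the root), so the depth is the number of divisions: log_2(16384) = 14

The recursion tree depth is log_2(16384) = 14. At each level, the problem size is divided by 2, so it takes 14 divisions to reduce to a base case of size 1. The algorithm makes 3 recursive calls at each level.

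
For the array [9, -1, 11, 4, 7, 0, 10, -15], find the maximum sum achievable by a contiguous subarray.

Using Kadane's algorithm on [9, -1, 11, 4, 7, 0, 10, -15]:

Scanning through the array:
Position 1 (value -1): max_ending_here = 8, max_so_far = 9
Position 2 (value 11): max_ending_here = 19, max_so_far = 19
Position 3 (value 4): max_ending_here = 23, max_so_far = 23
Position 4 (value 7): max_ending_here = 30, max_so_far = 30
Position 5 (value 0): max_ending_here = 30, max_so_far = 30
Position 6 (value 10): max_ending_here = 40, max_so_far = 40
Position 7 (value -15): max_ending_here = 25, max_so_far = 40

Maximum subarray: [9, -1, 11, 4, 7, 0, 10]
Maximum sum: 40

The maximum subarray is [9, -1, 11, 4, 7, 0, 10] with sum 40. This subarray runs from index 0 to index 6.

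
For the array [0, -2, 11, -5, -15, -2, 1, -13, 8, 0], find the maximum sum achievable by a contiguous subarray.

Using Kadane's algorithm on [0, -2, 11, -5, -15, -2, 1, -13, 8, 0]:

Scanning through the array:
Position 1 (value -2): max_ending_here = -2, max_so_far = 0
Position 2 (value 11): max_ending_here = 11, max_so_far = 11
Position 3 (value -5): max_ending_here = 6, max_so_far = 11
Position 4 (value -15): max_ending_here = -9, max_so_far = 11
Position 5 (value -2): max_ending_here = -2, max_so_far = 11
Position 6 (value 1): max_ending_here = 1, max_so_far = 11
Position 7 (value -13): max_ending_here = -12, max_so_far = 11
Position 8 (value 8): max_ending_here = 8, max_so_far = 11
Position 9 (value 0): max_ending_here = 8, max_so_far = 11

Maximum subarray: [11]
Maximum sum: 11

The maximum subarray is [11] with sum 11. This subarray runs from index 2 to index 2.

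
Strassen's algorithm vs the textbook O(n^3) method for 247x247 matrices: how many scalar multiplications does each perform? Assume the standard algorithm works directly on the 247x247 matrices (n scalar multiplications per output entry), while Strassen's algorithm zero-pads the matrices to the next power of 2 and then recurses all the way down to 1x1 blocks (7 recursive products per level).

Matrix multiplication for 247x247 matrices:

Strassen's algorithm requires power-of-2 dimensions. Pad 247x247 to 256x256 (next power of 2).

Standard algorithm: 247^3 = 15069223 multiplications
Strassen's algorithm: 7^(log2(256)) = 7^8 = 5764801 multiplications
Savings: 15069223 - 5764801 = 9304422 multiplications

Standard: 15069223 multiplications (247^3). Strassen: 5764801 multiplications (7^8, after padding to 256x256). Strassen reduces 8 recursive multiplications to 7 at each level.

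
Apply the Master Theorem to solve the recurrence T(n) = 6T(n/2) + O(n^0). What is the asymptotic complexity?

Master Theorem for T(n) = 6T(n/2) + O(n^0):

a = 6, b = 2, c = 0
log_b(a) = log_2(6) = 2.5850

Case 1: c = 0 < log_2(6) = 2.5850
T(n) = O(n^(log_2 6))

For T(n) = 6T(n/2) + O(n^0): log_2(6) = 2.5850. This is Case 1 of the Master Theorem (c < log_b(a), work dominated by leaves), giving O(n^(log_2 6)).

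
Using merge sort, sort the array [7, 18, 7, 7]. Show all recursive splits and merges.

Merge sort trace:

Split: [7, 18, 7, 7] -> [7, 18] and [7, 7]
  Split: [7, 18] -> [7] and [18]
  Merge: [7] + [18] -> [7, 18]
  Split: [7, 7] -> [7] and [7]
  Merge: [7] + [7] -> [7, 7]
Merge: [7, 18] + [7, 7] -> [7, 7, 7, 18]

Final sorted array: [7, 7, 7, 18]

The merge sort proceeds by recursively splitting the array and merging sorted halves.
After all merges, the sorted array is [7, 7, 7, 18].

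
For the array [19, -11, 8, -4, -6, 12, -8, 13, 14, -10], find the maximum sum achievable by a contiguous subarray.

Using Kadane's algorithm on [19, -11, 8, -4, -6, 12, -8, 13, 14, -10]:

Scanning through the array:
Position 1 (value -11): max_ending_here = 8, max_so_far = 19
Position 2 (value 8): max_ending_here = 16, max_so_far = 19
Position 3 (value -4): max_ending_here = 12, max_so_far = 19
Position 4 (value -6): max_ending_here = 6, max_so_far = 19
Position 5 (value 12): max_ending_here = 18, max_so_far = 19
Position 6 (value -8): max_ending_here = 10, max_so_far = 19
Position 7 (value 13): max_ending_here = 23, max_so_far = 23
Position 8 (value 14): max_ending_here = 37, max_so_far = 37
Position 9 (value -10): max_ending_here = 27, max_so_far = 37

Maximum subarray: [19, -11, 8, -4, -6, 12, -8, 13, 14]
Maximum sum: 37

The maximum subarray is [19, -11, 8, -4, -6, 12, -8, 13, 14] with sum 37. This subarray runs from index 0 to index 8.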